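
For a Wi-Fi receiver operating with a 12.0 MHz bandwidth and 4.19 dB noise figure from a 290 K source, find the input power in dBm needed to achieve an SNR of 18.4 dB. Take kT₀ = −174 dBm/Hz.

−80.6 dBm

Sensitivity = −174 + 10 log₁₀(B) + NF + SNR_min
= −174 + 70.79 + 4.19 + 18.4
= −80.62 dBm → −80.6 dBm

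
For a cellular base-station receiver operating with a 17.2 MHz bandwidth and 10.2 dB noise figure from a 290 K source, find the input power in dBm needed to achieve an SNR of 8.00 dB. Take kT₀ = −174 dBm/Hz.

Sensitivity = −174 + 10 log₁₀(B) + NF + SNR_min
= −174 + 72.36 + 10.2 + 8.00
= −83.44 dBm → −83.4 dBm

−83.4 dBm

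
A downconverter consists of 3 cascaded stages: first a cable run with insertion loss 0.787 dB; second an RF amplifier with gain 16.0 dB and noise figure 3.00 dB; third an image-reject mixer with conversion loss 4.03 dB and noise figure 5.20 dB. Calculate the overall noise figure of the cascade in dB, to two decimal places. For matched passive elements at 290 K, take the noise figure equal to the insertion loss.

Convert to linear (a loss of L dB is a gain of −L dB): F_i = 10^(NF_i/10), G_i = 10^(G_i,dB/10)
  Stage 1: F_1 = 10^(0.787/10) = 1.199, G_1 = 10^(−0.787/10) = 0.8343
  Stage 2: F_2 = 10^(3.00/10) = 1.995, G_2 = 10^(16.0/10) = 39.81
  Stage 3: F_3 = 10^(5.20/10) = 3.311, G_3 = 10^(−4.03/10) = 0.3954
Friis cascade:
  F = 1.199 + (1.995 − 1)/0.8343 + (3.311 − 1)/33.21 = 2.461
NF = 10 log₁₀(2.461) = 3.91 dB

3.91 dB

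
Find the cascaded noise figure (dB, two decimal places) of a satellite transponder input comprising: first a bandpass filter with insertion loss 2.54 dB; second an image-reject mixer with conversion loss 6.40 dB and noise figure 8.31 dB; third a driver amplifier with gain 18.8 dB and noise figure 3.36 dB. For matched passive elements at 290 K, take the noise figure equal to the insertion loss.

13.29 dB

Convert to linear (a loss of L dB is a gain of −L dB): F_i = 10^(NF_i/10), G_i = 10^(G_i,dB/10)
  Stage 1: F_1 = 10^(2.54/10) = 1.795, G_1 = 10^(−2.54/10) = 0.5572
  Stage 2: F_2 = 10^(8.31/10) = 6.776, G_2 = 10^(−6.40/10) = 0.2291
  Stage 3: F_3 = 10^(3.36/10) = 2.168, G_3 = 10^(18.8/10) = 75.86
Friis cascade:
  F = 1.795 + (6.776 − 1)/0.5572 + (2.168 − 1)/0.1276 = 21.31
NF = 10 log₁₀(21.31) = 13.29 dB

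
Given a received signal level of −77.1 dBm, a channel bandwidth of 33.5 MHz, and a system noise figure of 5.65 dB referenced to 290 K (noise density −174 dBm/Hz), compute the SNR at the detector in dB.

Noise floor: N = −174 + 10 log₁₀(B) + NF
10 log₁₀(3.35×10⁷) = 75.25 dB
N = −174 + 75.25 + 5.65 = −93.10 dBm
SNR = P_sig − N = −77.1 − (−93.10) = 16.00 dB → 16.0 dB

16.0 dB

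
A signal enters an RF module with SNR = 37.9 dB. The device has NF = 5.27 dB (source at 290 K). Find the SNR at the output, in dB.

By definition F = SNR_in/SNR_out, so in dB: SNR_out = SNR_in − NF
SNR_out = 37.9 − 5.27 = 32.63 dB

32.63 dB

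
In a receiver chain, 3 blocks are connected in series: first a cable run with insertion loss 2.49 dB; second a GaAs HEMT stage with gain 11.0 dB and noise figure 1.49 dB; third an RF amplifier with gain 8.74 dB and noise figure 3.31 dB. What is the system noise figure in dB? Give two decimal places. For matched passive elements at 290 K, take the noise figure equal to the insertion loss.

4.25 dB

Convert to linear (a loss of L dB is a gain of −L dB): F_i = 10^(NF_i/10), G_i = 10^(G_i,dB/10)
  Stage 1: F_1 = 10^(2.49/10) = 1.774, G_1 = 10^(−2.49/10) = 0.5636
  Stage 2: F_2 = 10^(1.49/10) = 1.409, G_2 = 10^(11.0/10) = 12.59
  Stage 3: F_3 = 10^(3.31/10) = 2.143, G_3 = 10^(8.74/10) = 7.482
Friis cascade:
  F = 1.774 + (1.409 − 1)/0.5636 + (2.143 − 1)/7.096 = 2.661
NF = 10 log₁₀(2.661) = 4.25 dB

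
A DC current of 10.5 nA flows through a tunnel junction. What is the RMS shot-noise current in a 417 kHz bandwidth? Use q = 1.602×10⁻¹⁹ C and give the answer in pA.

37.5 pA

I_n = √(2qI·B)
2qI·B = 2 × 1.602×10⁻¹⁹ × 1.05×10⁻⁸ × 4.17×10⁵ = 1.40×10⁻²¹ A²
I_n = √(1.40×10⁻²¹) = 3.75×10⁻¹¹ A = 37.5 pA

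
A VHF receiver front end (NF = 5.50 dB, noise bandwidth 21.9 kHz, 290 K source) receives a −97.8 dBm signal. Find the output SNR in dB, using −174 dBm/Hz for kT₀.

Noise floor: N = −174 + 10 log₁₀(B) + NF
10 log₁₀(2.19×10⁴) = 43.4 dB
N = −174 + 43.4 + 5.50 = −125.10 dBm
SNR = P_sig − N = −97.8 − (−125.10) = 27.30 dB → 27.3 dB

27.3 dB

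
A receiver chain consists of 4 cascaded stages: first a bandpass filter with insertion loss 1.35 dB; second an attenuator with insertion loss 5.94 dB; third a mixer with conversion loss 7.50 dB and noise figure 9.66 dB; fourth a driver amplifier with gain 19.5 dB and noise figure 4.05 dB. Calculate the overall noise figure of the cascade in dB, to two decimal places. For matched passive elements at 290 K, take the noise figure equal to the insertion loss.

Convert to linear (a loss of L dB is a gain of −L dB): F_i = 10^(NF_i/10), G_i = 10^(G_i,dB/10)
  Stage 1: F_1 = 10^(1.35/10) = 1.365, G_1 = 10^(−1.35/10) = 0.7328
  Stage 2: F_2 = 10^(5.94/10) = 3.926, G_2 = 10^(−5.94/10) = 0.2547
  Stage 3: F_3 = 10^(9.66/10) = 9.247, G_3 = 10^(−7.50/10) = 0.1778
  Stage 4: F_4 = 10^(4.05/10) = 2.541, G_4 = 10^(19.5/10) = 89.13
Friis cascade:
  F = 1.365 + (3.926 − 1)/0.7328 + (9.247 − 1)/0.1866 + (2.541 − 1)/0.03319 = 95.97
NF = 10 log₁₀(95.97) = 19.82 dB

19.82 dB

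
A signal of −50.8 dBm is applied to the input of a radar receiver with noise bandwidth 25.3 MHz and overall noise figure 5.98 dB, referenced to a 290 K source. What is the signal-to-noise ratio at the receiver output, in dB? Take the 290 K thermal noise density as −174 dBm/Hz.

Noise floor: N = −174 + 10 log₁₀(B) + NF
10 log₁₀(2.53×10⁷) = 74.03 dB
N = −174 + 74.03 + 5.98 = −93.99 dBm
SNR = P_sig − N = −50.8 − (−93.99) = 43.19 dB → 43.2 dB

43.2 dB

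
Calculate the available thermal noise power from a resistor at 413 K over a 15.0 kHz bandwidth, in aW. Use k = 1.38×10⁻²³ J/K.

P_n = kTB = 1.38×10⁻²³ × 413 × 1.50×10⁴ = 8.55×10⁻¹⁷ W = 85.5 aW

85.5 aW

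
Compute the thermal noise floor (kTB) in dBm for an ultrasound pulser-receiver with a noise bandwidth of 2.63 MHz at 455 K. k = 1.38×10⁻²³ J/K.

−107.8 dBm

P_n = kTB = 1.38×10⁻²³ × 455 × 2.63×10⁶ = 1.65×10⁻¹⁴ W
In dBm: 10 log₁₀(1.65×10⁻¹⁴ / 10⁻³) = −107.8 dBm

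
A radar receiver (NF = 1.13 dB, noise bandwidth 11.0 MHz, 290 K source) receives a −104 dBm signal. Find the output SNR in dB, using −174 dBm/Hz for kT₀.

−1.5 dB

Noise floor: N = −174 + 10 log₁₀(B) + NF
10 log₁₀(1.10×10⁷) = 70.41 dB
N = −174 + 70.41 + 1.13 = −102.46 dBm
SNR = P_sig − N = −104 − (−102.46) = −1.54 dB → −1.5 dB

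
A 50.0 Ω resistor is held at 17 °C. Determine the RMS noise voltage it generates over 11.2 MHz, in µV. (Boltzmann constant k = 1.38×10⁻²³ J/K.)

2.99 µV

T = 17 °C + 273.15 = 290.15 K
V_n = √(4kTRB)
4kTRB = 4 × 1.38×10⁻²³ × 290.15 × 5.00×10¹ × 1.12×10⁷ = 8.97×10⁻¹² V²
V_n = √(8.97×10⁻¹²) = 2.99×10⁻⁶ V = 2.99 µV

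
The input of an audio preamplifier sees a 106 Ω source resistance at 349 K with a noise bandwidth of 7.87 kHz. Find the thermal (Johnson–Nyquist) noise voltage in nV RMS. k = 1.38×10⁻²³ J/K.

127 nV

V_n = √(4kTRB)
4kTRB = 4 × 1.38×10⁻²³ × 349 × 1.06×10² × 7.87×10³ = 1.61×10⁻¹⁴ V²
V_n = √(1.61×10⁻¹⁴) = 1.27×10⁻⁷ V = 127 nV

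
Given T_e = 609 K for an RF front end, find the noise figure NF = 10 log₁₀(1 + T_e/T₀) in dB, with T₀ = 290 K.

4.91 dB

F = 1 + T_e/T₀ = 1 + 609/290 = 3.1
NF = 10 log₁₀(3.1) = 4.91 dB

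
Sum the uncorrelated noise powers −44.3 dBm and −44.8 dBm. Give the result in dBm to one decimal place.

Convert to linear, add, convert back:
P₁ = 3.72×10⁻⁸ W, P₂ = 3.31×10⁻⁸ W
P_tot = 7.03×10⁻⁸ W → 10 log₁₀(P_tot / 10⁻³) = −41.5 dBm

−41.5 dBm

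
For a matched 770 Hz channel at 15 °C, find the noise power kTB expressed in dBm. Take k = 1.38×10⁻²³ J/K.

T = 15 °C + 273.15 = 288.15 K
P_n = kTB = 1.38×10⁻²³ × 288.15 × 7.70×10² = 3.06×10⁻¹⁸ W
In dBm: 10 log₁₀(3.06×10⁻¹⁸ / 10⁻³) = −145.1 dBm

−145.1 dBm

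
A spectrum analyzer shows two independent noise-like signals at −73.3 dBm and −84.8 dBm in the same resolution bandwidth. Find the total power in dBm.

−73.0 dBm

Convert to linear, add, convert back:
P₁ = 4.68×10⁻¹¹ W, P₂ = 3.31×10⁻¹² W
P_tot = 5.01×10⁻¹¹ W → 10 log₁₀(P_tot / 10⁻³) = −73.0 dBm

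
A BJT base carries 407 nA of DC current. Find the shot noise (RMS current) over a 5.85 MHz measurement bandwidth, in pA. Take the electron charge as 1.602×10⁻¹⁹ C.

873 pA

I_n = √(2qI·B)
2qI·B = 2 × 1.602×10⁻¹⁹ × 4.07×10⁻⁷ × 5.85×10⁶ = 7.63×10⁻¹⁹ A²
I_n = √(7.63×10⁻¹⁹) = 8.73×10⁻¹⁰ A = 873 pA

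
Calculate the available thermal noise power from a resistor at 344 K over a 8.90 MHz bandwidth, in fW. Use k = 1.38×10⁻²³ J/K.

P_n = kTB = 1.38×10⁻²³ × 344 × 8.90×10⁶ = 4.23×10⁻¹⁴ W = 42.3 fW

42.3 fW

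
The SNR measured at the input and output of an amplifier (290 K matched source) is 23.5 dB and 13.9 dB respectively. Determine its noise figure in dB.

NF (dB) = SNR_in(dB) − SNR_out(dB) when the source is at T₀
NF = 23.5 − 13.9 = 9.6 dB

9.6 dB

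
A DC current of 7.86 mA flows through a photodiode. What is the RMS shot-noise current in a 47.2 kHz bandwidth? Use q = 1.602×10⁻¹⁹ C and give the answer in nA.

I_n = √(2qI·B)
2qI·B = 2 × 1.602×10⁻¹⁹ × 7.86×10⁻³ × 4.72×10⁴ = 1.19×10⁻¹⁶ A²
I_n = √(1.19×10⁻¹⁶) = 1.09×10⁻⁸ A = 10.9 nA

10.9 nA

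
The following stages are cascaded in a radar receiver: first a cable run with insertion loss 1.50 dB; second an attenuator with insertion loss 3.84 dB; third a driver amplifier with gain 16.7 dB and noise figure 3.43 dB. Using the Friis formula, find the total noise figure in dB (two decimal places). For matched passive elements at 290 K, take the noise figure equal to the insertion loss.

Convert to linear (a loss of L dB is a gain of −L dB): F_i = 10^(NF_i/10), G_i = 10^(G_i,dB/10)
  Stage 1: F_1 = 10^(1.50/10) = 1.413, G_1 = 10^(−1.50/10) = 0.7079
  Stage 2: F_2 = 10^(3.84/10) = 2.421, G_2 = 10^(−3.84/10) = 0.4130
  Stage 3: F_3 = 10^(3.43/10) = 2.203, G_3 = 10^(16.7/10) = 46.77
Friis cascade:
  F = 1.413 + (2.421 − 1)/0.7079 + (2.203 − 1)/0.2924 = 7.534
NF = 10 log₁₀(7.534) = 8.77 dB

8.77 dB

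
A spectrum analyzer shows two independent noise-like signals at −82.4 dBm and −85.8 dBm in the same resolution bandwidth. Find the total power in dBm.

Convert to linear, add, convert back:
P₁ = 5.75×10⁻¹² W, P₂ = 2.63×10⁻¹² W
P_tot = 8.38×10⁻¹² W → 10 log₁₀(P_tot / 10⁻³) = −80.8 dBm

−80.8 dBm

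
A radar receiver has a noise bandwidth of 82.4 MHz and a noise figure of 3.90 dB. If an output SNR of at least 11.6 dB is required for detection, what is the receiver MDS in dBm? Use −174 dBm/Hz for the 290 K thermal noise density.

−79.3 dBm

Sensitivity = −174 + 10 log₁₀(B) + NF + SNR_min
= −174 + 79.16 + 3.90 + 11.6
= −79.34 dBm → −79.3 dBm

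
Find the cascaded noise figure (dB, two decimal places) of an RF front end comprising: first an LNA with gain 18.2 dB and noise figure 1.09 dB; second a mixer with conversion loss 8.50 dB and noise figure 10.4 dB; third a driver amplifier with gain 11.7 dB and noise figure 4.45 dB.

Convert to linear (a loss of L dB is a gain of −L dB): F_i = 10^(NF_i/10), G_i = 10^(G_i,dB/10)
  Stage 1: F_1 = 10^(1.09/10) = 1.285, G_1 = 10^(18.2/10) = 66.07
  Stage 2: F_2 = 10^(10.4/10) = 10.96, G_2 = 10^(−8.50/10) = 0.1413
  Stage 3: F_3 = 10^(4.45/10) = 2.786, G_3 = 10^(11.7/10) = 14.79
Friis cascade:
  F = 1.285 + (10.96 − 1)/66.07 + (2.786 − 1)/9.333 = 1.627
NF = 10 log₁₀(1.627) = 2.12 dB

2.12 dB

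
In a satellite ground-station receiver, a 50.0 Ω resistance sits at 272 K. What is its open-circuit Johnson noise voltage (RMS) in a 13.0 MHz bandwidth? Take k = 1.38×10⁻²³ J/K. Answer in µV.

3.12 µV

V_n = √(4kTRB)
4kTRB = 4 × 1.38×10⁻²³ × 272 × 5.00×10¹ × 1.30×10⁷ = 9.76×10⁻¹² V²
V_n = √(9.76×10⁻¹²) = 3.12×10⁻⁶ V = 3.12 µV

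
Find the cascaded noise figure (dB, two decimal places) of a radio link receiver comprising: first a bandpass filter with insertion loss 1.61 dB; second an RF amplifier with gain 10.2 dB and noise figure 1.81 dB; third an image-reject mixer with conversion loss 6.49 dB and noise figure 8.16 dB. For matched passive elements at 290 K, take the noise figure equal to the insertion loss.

Convert to linear (a loss of L dB is a gain of −L dB): F_i = 10^(NF_i/10), G_i = 10^(G_i,dB/10)
  Stage 1: F_1 = 10^(1.61/10) = 1.449, G_1 = 10^(−1.61/10) = 0.6902
  Stage 2: F_2 = 10^(1.81/10) = 1.517, G_2 = 10^(10.2/10) = 10.47
  Stage 3: F_3 = 10^(8.16/10) = 6.546, G_3 = 10^(−6.49/10) = 0.2244
Friis cascade:
  F = 1.449 + (1.517 − 1)/0.6902 + (6.546 − 1)/7.228 = 2.965
NF = 10 log₁₀(2.965) = 4.72 dB

4.72 dB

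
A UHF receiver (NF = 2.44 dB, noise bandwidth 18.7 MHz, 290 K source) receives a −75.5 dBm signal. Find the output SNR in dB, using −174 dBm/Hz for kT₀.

Noise floor: N = −174 + 10 log₁₀(B) + NF
10 log₁₀(1.87×10⁷) = 72.72 dB
N = −174 + 72.72 + 2.44 = −98.84 dBm
SNR = P_sig − N = −75.5 − (−98.84) = 23.34 dB → 23.3 dB

23.3 dB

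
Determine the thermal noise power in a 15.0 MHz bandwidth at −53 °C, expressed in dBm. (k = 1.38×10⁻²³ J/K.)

T = −53 °C + 273.15 = 220.15 K
P_n = kTB = 1.38×10⁻²³ × 220.15 × 1.50×10⁷ = 4.56×10⁻¹⁴ W
In dBm: 10 log₁₀(4.56×10⁻¹⁴ / 10⁻³) = −103.4 dBm

−103.4 dBm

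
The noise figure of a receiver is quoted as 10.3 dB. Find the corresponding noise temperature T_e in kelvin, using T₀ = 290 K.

2817 K

F = 10^(10.3/10) = 10.7152
T_e = (F − 1)·T₀ = (10.7152 − 1) × 290 = 2817 K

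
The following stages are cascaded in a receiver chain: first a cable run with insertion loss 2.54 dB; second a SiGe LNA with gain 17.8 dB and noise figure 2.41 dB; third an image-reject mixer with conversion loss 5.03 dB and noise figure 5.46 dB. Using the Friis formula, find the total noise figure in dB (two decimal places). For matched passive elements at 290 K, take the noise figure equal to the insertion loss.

5.05 dB

Convert to linear (a loss of L dB is a gain of −L dB): F_i = 10^(NF_i/10), G_i = 10^(G_i,dB/10)
  Stage 1: F_1 = 10^(2.54/10) = 1.795, G_1 = 10^(−2.54/10) = 0.5572
  Stage 2: F_2 = 10^(2.41/10) = 1.742, G_2 = 10^(17.8/10) = 60.26
  Stage 3: F_3 = 10^(5.46/10) = 3.516, G_3 = 10^(−5.03/10) = 0.3141
Friis cascade:
  F = 1.795 + (1.742 − 1)/0.5572 + (3.516 − 1)/33.57 = 3.201
NF = 10 log₁₀(3.201) = 5.05 dB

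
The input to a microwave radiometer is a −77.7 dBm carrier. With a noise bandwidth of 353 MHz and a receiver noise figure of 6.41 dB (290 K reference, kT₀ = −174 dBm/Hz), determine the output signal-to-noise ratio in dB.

4.4 dB

Noise floor: N = −174 + 10 log₁₀(B) + NF
10 log₁₀(3.53×10⁸) = 85.48 dB
N = −174 + 85.48 + 6.41 = −82.11 dBm
SNR = P_sig − N = −77.7 − (−82.11) = 4.41 dB → 4.4 dB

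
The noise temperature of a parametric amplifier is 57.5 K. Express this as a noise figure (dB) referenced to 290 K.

0.786 dB

F = 1 + T_e/T₀ = 1 + 57.5/290 = 1.19828
NF = 10 log₁₀(1.19828) = 0.786 dB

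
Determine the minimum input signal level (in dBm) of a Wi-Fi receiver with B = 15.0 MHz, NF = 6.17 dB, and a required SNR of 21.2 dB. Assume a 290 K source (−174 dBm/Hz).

Sensitivity = −174 + 10 log₁₀(B) + NF + SNR_min
= −174 + 71.76 + 6.17 + 21.2
= −74.87 dBm → −74.9 dBm

−74.9 dBm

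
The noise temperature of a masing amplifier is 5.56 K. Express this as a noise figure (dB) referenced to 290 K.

0.082 dB

F = 1 + T_e/T₀ = 1 + 5.56/290 = 1.01917
NF = 10 log₁₀(1.01917) = 0.082 dB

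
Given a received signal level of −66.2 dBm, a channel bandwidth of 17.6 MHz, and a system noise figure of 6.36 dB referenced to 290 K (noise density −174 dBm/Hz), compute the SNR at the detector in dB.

29.0 dB

Noise floor: N = −174 + 10 log₁₀(B) + NF
10 log₁₀(1.76×10⁷) = 72.46 dB
N = −174 + 72.46 + 6.36 = −95.18 dBm
SNR = P_sig − N = −66.2 − (−95.18) = 28.98 dB → 29.0 dB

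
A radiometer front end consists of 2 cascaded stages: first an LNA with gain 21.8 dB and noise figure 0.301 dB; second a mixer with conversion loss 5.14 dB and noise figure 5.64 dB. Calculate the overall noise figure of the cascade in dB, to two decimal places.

0.37 dB

Convert to linear (a loss of L dB is a gain of −L dB): F_i = 10^(NF_i/10), G_i = 10^(G_i,dB/10)
  Stage 1: F_1 = 10^(0.301/10) = 1.072, G_1 = 10^(21.8/10) = 151.4
  Stage 2: F_2 = 10^(5.64/10) = 3.664, G_2 = 10^(−5.14/10) = 0.3062
Friis cascade:
  F = 1.072 + (3.664 − 1)/151.4 = 1.089
NF = 10 log₁₀(1.089) = 0.37 dB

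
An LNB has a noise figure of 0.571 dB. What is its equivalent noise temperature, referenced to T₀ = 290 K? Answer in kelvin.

40.7 K

F = 10^(0.571/10) = 1.14051
T_e = (F − 1)·T₀ = (1.14051 − 1) × 290 = 40.7 K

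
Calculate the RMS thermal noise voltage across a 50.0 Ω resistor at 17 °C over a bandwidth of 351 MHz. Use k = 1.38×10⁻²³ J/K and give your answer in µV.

16.8 µV

T = 17 °C + 273.15 = 290.15 K
V_n = √(4kTRB)
4kTRB = 4 × 1.38×10⁻²³ × 290.15 × 5.00×10¹ × 3.51×10⁸ = 2.81×10⁻¹⁰ V²
V_n = √(2.81×10⁻¹⁰) = 1.68×10⁻⁵ V = 16.8 µV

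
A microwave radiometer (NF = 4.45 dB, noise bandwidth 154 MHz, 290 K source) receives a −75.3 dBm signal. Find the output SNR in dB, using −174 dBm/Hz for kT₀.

Noise floor: N = −174 + 10 log₁₀(B) + NF
10 log₁₀(1.54×10⁸) = 81.88 dB
N = −174 + 81.88 + 4.45 = −87.67 dBm
SNR = P_sig − N = −75.3 − (−87.67) = 12.37 dB → 12.4 dB

12.4 dB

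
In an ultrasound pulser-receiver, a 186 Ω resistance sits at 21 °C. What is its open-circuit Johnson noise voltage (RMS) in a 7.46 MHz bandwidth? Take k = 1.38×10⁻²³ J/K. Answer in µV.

T = 21 °C + 273.15 = 294.15 K
V_n = √(4kTRB)
4kTRB = 4 × 1.38×10⁻²³ × 294.15 × 1.86×10² × 7.46×10⁶ = 2.25×10⁻¹¹ V²
V_n = √(2.25×10⁻¹¹) = 4.75×10⁻⁶ V = 4.75 µV

4.75 µV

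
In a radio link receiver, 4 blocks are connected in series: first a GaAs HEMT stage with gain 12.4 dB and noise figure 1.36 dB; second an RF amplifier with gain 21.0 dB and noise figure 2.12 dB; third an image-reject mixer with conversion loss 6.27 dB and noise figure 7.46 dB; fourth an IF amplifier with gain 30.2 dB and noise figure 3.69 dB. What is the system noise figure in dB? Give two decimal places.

Convert to linear (a loss of L dB is a gain of −L dB): F_i = 10^(NF_i/10), G_i = 10^(G_i,dB/10)
  Stage 1: F_1 = 10^(1.36/10) = 1.368, G_1 = 10^(12.4/10) = 17.38
  Stage 2: F_2 = 10^(2.12/10) = 1.629, G_2 = 10^(21.0/10) = 125.9
  Stage 3: F_3 = 10^(7.46/10) = 5.572, G_3 = 10^(−6.27/10) = 0.2360
  Stage 4: F_4 = 10^(3.69/10) = 2.339, G_4 = 10^(30.2/10) = 1047
Friis cascade:
  F = 1.368 + (1.629 − 1)/17.38 + (5.572 − 1)/2188 + (2.339 − 1)/516.4 = 1.409
NF = 10 log₁₀(1.409) = 1.49 dB

1.49 dB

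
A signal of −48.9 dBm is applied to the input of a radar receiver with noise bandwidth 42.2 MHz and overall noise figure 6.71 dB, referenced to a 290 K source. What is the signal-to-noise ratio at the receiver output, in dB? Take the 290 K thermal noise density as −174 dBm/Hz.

Noise floor: N = −174 + 10 log₁₀(B) + NF
10 log₁₀(4.22×10⁷) = 76.25 dB
N = −174 + 76.25 + 6.71 = −91.04 dBm
SNR = P_sig − N = −48.9 − (−91.04) = 42.14 dB → 42.1 dB

42.1 dB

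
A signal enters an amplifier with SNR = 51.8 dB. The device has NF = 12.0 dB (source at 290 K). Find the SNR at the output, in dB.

By definition F = SNR_in/SNR_out, so in dB: SNR_out = SNR_in − NF
SNR_out = 51.8 − 12.0 = 39.8 dB

39.8 dB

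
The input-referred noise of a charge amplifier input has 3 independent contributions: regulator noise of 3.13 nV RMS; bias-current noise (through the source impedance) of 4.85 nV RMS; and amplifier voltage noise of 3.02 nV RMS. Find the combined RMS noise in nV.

6.51 nV

Uncorrelated sources add in power (mean-square): V_tot = √(ΣV_i²)
V_tot = √[(3.13×10⁻⁹)² + (4.85×10⁻⁹)² + (3.02×10⁻⁹)²] = 6.51×10⁻⁹ V = 6.51 nV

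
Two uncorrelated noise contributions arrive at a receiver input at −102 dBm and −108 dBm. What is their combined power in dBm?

Convert to linear, add, convert back:
P₁ = 6.31×10⁻¹⁴ W, P₂ = 1.58×10⁻¹⁴ W
P_tot = 7.89×10⁻¹⁴ W → 10 log₁₀(P_tot / 10⁻³) = −101.0 dBm

−101.0 dBm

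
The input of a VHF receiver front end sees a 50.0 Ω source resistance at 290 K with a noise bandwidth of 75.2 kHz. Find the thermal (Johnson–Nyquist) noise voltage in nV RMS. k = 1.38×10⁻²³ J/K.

245 nV

V_n = √(4kTRB)
4kTRB = 4 × 1.38×10⁻²³ × 290 × 5.00×10¹ × 7.52×10⁴ = 6.02×10⁻¹⁴ V²
V_n = √(6.02×10⁻¹⁴) = 2.45×10⁻⁷ V = 245 nV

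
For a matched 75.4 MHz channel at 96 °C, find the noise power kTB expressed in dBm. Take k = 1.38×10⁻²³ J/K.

−94.2 dBm

T = 96 °C + 273.15 = 369.15 K
P_n = kTB = 1.38×10⁻²³ × 369.15 × 7.54×10⁷ = 3.84×10⁻¹³ W
In dBm: 10 log₁₀(3.84×10⁻¹³ / 10⁻³) = −94.2 dBm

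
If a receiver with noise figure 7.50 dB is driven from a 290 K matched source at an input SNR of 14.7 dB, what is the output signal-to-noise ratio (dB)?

7.20 dB

By definition F = SNR_in/SNR_out, so in dB: SNR_out = SNR_in − NF
SNR_out = 14.7 − 7.50 = 7.20 dB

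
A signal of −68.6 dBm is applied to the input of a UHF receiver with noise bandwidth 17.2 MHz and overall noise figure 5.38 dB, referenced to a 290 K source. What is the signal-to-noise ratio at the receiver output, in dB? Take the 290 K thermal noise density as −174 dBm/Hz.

Noise floor: N = −174 + 10 log₁₀(B) + NF
10 log₁₀(1.72×10⁷) = 72.36 dB
N = −174 + 72.36 + 5.38 = −96.26 dBm
SNR = P_sig − N = −68.6 − (−96.26) = 27.66 dB → 27.7 dB

27.7 dB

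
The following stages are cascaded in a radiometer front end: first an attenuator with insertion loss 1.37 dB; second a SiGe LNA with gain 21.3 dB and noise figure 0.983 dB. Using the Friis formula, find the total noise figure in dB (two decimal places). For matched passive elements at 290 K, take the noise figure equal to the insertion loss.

2.35 dB

Convert to linear (a loss of L dB is a gain of −L dB): F_i = 10^(NF_i/10), G_i = 10^(G_i,dB/10)
  Stage 1: F_1 = 10^(1.37/10) = 1.371, G_1 = 10^(−1.37/10) = 0.7295
  Stage 2: F_2 = 10^(0.983/10) = 1.254, G_2 = 10^(21.3/10) = 134.9
Friis cascade:
  F = 1.371 + (1.254 − 1)/0.7295 = 1.719
NF = 10 log₁₀(1.719) = 2.35 dB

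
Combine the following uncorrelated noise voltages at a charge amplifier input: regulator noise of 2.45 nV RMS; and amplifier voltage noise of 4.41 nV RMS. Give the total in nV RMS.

Uncorrelated sources add in power (mean-square): V_tot = √(ΣV_i²)
V_tot = √[(2.45×10⁻⁹)² + (4.41×10⁻⁹)²] = 5.04×10⁻⁹ V = 5.04 nV

5.04 nV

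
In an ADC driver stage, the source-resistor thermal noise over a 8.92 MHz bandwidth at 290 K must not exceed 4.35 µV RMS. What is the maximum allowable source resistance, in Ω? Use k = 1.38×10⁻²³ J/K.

133 Ω

Johnson–Nyquist: V_n = √(4kTRB) ⇒ R = V_n² / (4kTB)
4kTB = 4 × 1.38×10⁻²³ × 290 × 8.92×10⁶ = 1.43×10⁻¹³
R = (4.35×10⁻⁶)² / 1.43×10⁻¹³ = 1.33×10² Ω = 133 Ω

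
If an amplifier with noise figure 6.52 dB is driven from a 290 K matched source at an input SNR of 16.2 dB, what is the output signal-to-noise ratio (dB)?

9.68 dB

By definition F = SNR_in/SNR_out, so in dB: SNR_out = SNR_in − NF
SNR_out = 16.2 − 6.52 = 9.68 dB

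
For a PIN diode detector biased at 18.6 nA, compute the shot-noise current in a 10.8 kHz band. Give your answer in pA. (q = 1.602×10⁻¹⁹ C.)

8.02 pA

I_n = √(2qI·B)
2qI·B = 2 × 1.602×10⁻¹⁹ × 1.86×10⁻⁸ × 1.08×10⁴ = 6.44×10⁻²³ A²
I_n = √(6.44×10⁻²³) = 8.02×10⁻¹² A = 8.02 pA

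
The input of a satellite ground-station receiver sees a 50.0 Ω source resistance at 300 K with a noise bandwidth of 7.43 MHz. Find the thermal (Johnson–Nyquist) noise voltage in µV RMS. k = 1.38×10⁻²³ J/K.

V_n = √(4kTRB)
4kTRB = 4 × 1.38×10⁻²³ × 300 × 5.00×10¹ × 7.43×10⁶ = 6.15×10⁻¹² V²
V_n = √(6.15×10⁻¹²) = 2.48×10⁻⁶ V = 2.48 µV

2.48 µV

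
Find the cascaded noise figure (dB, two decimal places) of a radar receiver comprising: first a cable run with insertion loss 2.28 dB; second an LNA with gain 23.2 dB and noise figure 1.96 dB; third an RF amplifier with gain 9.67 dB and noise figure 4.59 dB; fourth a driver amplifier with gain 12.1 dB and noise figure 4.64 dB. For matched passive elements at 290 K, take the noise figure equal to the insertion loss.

Convert to linear (a loss of L dB is a gain of −L dB): F_i = 10^(NF_i/10), G_i = 10^(G_i,dB/10)
  Stage 1: F_1 = 10^(2.28/10) = 1.690, G_1 = 10^(−2.28/10) = 0.5916
  Stage 2: F_2 = 10^(1.96/10) = 1.570, G_2 = 10^(23.2/10) = 208.9
  Stage 3: F_3 = 10^(4.59/10) = 2.877, G_3 = 10^(9.67/10) = 9.268
  Stage 4: F_4 = 10^(4.64/10) = 2.911, G_4 = 10^(12.1/10) = 16.22
Friis cascade:
  F = 1.690 + (1.570 − 1)/0.5916 + (2.877 − 1)/123.6 + (2.911 − 1)/1146 = 2.671
NF = 10 log₁₀(2.671) = 4.27 dB

4.27 dB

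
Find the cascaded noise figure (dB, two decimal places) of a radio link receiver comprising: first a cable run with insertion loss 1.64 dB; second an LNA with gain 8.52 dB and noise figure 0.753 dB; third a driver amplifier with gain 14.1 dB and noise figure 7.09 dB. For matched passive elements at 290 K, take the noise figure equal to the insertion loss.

4.12 dB

Convert to linear (a loss of L dB is a gain of −L dB): F_i = 10^(NF_i/10), G_i = 10^(G_i,dB/10)
  Stage 1: F_1 = 10^(1.64/10) = 1.459, G_1 = 10^(−1.64/10) = 0.6855
  Stage 2: F_2 = 10^(0.753/10) = 1.189, G_2 = 10^(8.52/10) = 7.112
  Stage 3: F_3 = 10^(7.09/10) = 5.117, G_3 = 10^(14.1/10) = 25.70
Friis cascade:
  F = 1.459 + (1.189 − 1)/0.6855 + (5.117 − 1)/4.875 = 2.579
NF = 10 log₁₀(2.579) = 4.12 dB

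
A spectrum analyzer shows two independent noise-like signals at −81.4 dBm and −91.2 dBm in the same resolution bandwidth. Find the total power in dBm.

Convert to linear, add, convert back:
P₁ = 7.24×10⁻¹² W, P₂ = 7.59×10⁻¹³ W
P_tot = 8.00×10⁻¹² W → 10 log₁₀(P_tot / 10⁻³) = −81.0 dBm

−81.0 dBm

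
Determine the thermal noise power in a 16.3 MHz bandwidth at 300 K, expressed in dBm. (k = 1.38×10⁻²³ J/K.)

P_n = kTB = 1.38×10⁻²³ × 300 × 1.63×10⁷ = 6.75×10⁻¹⁴ W
In dBm: 10 log₁₀(6.75×10⁻¹⁴ / 10⁻³) = −101.7 dBm

−101.7 dBm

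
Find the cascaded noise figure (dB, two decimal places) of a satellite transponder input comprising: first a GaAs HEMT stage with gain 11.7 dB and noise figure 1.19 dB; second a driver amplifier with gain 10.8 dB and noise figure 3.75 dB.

1.49 dB

Convert to linear (a loss of L dB is a gain of −L dB): F_i = 10^(NF_i/10), G_i = 10^(G_i,dB/10)
  Stage 1: F_1 = 10^(1.19/10) = 1.315, G_1 = 10^(11.7/10) = 14.79
  Stage 2: F_2 = 10^(3.75/10) = 2.371, G_2 = 10^(10.8/10) = 12.02
Friis cascade:
  F = 1.315 + (2.371 − 1)/14.79 = 1.408
NF = 10 log₁₀(1.408) = 1.49 dB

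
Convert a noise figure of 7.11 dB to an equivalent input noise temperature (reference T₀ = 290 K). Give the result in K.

F = 10^(7.11/10) = 5.14044
T_e = (F − 1)·T₀ = (5.14044 − 1) × 290 = 1201 K

1201 K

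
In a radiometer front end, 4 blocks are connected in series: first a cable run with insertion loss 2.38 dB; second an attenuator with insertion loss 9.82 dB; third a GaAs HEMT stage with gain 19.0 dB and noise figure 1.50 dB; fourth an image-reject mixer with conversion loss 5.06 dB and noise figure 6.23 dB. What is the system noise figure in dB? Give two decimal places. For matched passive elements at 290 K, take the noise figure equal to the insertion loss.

13.82 dB

Convert to linear (a loss of L dB is a gain of −L dB): F_i = 10^(NF_i/10), G_i = 10^(G_i,dB/10)
  Stage 1: F_1 = 10^(2.38/10) = 1.730, G_1 = 10^(−2.38/10) = 0.5781
  Stage 2: F_2 = 10^(9.82/10) = 9.594, G_2 = 10^(−9.82/10) = 0.1042
  Stage 3: F_3 = 10^(1.50/10) = 1.413, G_3 = 10^(19.0/10) = 79.43
  Stage 4: F_4 = 10^(6.23/10) = 4.198, G_4 = 10^(−5.06/10) = 0.3119
Friis cascade:
  F = 1.730 + (9.594 − 1)/0.5781 + (1.413 − 1)/0.06026 + (4.198 − 1)/4.786 = 24.11
NF = 10 log₁₀(24.11) = 13.82 dB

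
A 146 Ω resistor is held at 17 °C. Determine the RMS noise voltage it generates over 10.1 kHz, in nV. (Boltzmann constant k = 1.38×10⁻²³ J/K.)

154 nV

T = 17 °C + 273.15 = 290.15 K
V_n = √(4kTRB)
4kTRB = 4 × 1.38×10⁻²³ × 290.15 × 1.46×10² × 1.01×10⁴ = 2.36×10⁻¹⁴ V²
V_n = √(2.36×10⁻¹⁴) = 1.54×10⁻⁷ V = 154 nV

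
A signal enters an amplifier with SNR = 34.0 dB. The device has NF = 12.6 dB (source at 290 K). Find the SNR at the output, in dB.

21.4 dB

By definition F = SNR_in/SNR_out, so in dB: SNR_out = SNR_in − NF
SNR_out = 34.0 − 12.6 = 21.4 dB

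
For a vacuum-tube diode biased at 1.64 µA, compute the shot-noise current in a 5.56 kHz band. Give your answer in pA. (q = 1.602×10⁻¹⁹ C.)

54.1 pA

I_n = √(2qI·B)
2qI·B = 2 × 1.602×10⁻¹⁹ × 1.64×10⁻⁶ × 5.56×10³ = 2.92×10⁻²¹ A²
I_n = √(2.92×10⁻²¹) = 5.41×10⁻¹¹ A = 54.1 pA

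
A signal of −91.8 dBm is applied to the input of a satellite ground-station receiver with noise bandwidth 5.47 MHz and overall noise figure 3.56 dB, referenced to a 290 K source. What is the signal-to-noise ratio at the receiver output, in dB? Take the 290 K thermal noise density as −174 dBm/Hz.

Noise floor: N = −174 + 10 log₁₀(B) + NF
10 log₁₀(5.47×10⁶) = 67.38 dB
N = −174 + 67.38 + 3.56 = −103.06 dBm
SNR = P_sig − N = −91.8 − (−103.06) = 11.26 dB → 11.3 dB

11.3 dB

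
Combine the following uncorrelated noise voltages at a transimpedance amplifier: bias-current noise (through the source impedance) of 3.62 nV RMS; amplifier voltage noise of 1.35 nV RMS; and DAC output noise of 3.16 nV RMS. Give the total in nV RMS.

Uncorrelated sources add in power (mean-square): V_tot = √(ΣV_i²)
V_tot = √[(3.62×10⁻⁹)² + (1.35×10⁻⁹)² + (3.16×10⁻⁹)²] = 4.99×10⁻⁹ V = 4.99 nV

4.99 nV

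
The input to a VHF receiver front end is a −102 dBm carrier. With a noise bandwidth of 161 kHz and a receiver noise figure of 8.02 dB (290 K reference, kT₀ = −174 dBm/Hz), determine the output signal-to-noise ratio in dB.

Noise floor: N = −174 + 10 log₁₀(B) + NF
10 log₁₀(1.61×10⁵) = 52.07 dB
N = −174 + 52.07 + 8.02 = −113.91 dBm
SNR = P_sig − N = −102 − (−113.91) = 11.91 dB → 11.9 dB

11.9 dB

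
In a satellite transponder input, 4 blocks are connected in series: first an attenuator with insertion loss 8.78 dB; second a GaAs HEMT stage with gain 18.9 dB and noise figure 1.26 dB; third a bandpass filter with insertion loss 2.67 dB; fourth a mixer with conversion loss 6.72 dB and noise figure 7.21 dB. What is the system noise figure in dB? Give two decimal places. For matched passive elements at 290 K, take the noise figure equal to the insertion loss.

10.39 dB

Convert to linear (a loss of L dB is a gain of −L dB): F_i = 10^(NF_i/10), G_i = 10^(G_i,dB/10)
  Stage 1: F_1 = 10^(8.78/10) = 7.551, G_1 = 10^(−8.78/10) = 0.1324
  Stage 2: F_2 = 10^(1.26/10) = 1.337, G_2 = 10^(18.9/10) = 77.62
  Stage 3: F_3 = 10^(2.67/10) = 1.849, G_3 = 10^(−2.67/10) = 0.5408
  Stage 4: F_4 = 10^(7.21/10) = 5.260, G_4 = 10^(−6.72/10) = 0.2128
Friis cascade:
  F = 7.551 + (1.337 − 1)/0.1324 + (1.849 − 1)/10.28 + (5.260 − 1)/5.559 = 10.94
NF = 10 log₁₀(10.94) = 10.39 dB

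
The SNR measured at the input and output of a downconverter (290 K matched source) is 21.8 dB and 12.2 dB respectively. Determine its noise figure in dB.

NF (dB) = SNR_in(dB) − SNR_out(dB) when the source is at T₀
NF = 21.8 − 12.2 = 9.6 dB

9.6 dB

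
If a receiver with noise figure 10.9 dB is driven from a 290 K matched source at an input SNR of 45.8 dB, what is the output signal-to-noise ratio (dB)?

34.9 dB

By definition F = SNR_in/SNR_out, so in dB: SNR_out = SNR_in − NF
SNR_out = 45.8 − 10.9 = 34.9 dB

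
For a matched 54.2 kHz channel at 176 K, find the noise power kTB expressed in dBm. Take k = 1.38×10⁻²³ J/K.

P_n = kTB = 1.38×10⁻²³ × 176 × 5.42×10⁴ = 1.32×10⁻¹⁶ W
In dBm: 10 log₁₀(1.32×10⁻¹⁶ / 10⁻³) = −128.8 dBm

−128.8 dBm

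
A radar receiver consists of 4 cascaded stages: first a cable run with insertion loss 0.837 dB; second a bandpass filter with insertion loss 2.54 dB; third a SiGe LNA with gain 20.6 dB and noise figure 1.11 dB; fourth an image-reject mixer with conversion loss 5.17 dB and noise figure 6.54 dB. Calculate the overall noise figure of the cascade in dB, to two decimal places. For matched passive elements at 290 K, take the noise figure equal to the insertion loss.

4.59 dB

Convert to linear (a loss of L dB is a gain of −L dB): F_i = 10^(NF_i/10), G_i = 10^(G_i,dB/10)
  Stage 1: F_1 = 10^(0.837/10) = 1.213, G_1 = 10^(−0.837/10) = 0.8247
  Stage 2: F_2 = 10^(2.54/10) = 1.795, G_2 = 10^(−2.54/10) = 0.5572
  Stage 3: F_3 = 10^(1.11/10) = 1.291, G_3 = 10^(20.6/10) = 114.8
  Stage 4: F_4 = 10^(6.54/10) = 4.508, G_4 = 10^(−5.17/10) = 0.3041
Friis cascade:
  F = 1.213 + (1.795 − 1)/0.8247 + (1.291 − 1)/0.4595 + (4.508 − 1)/52.76 = 2.876
NF = 10 log₁₀(2.876) = 4.59 dB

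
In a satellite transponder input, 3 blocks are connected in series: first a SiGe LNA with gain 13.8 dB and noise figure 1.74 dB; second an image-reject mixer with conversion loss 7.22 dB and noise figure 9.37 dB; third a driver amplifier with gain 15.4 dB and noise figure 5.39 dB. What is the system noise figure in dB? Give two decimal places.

3.71 dB

Convert to linear (a loss of L dB is a gain of −L dB): F_i = 10^(NF_i/10), G_i = 10^(G_i,dB/10)
  Stage 1: F_1 = 10^(1.74/10) = 1.493, G_1 = 10^(13.8/10) = 23.99
  Stage 2: F_2 = 10^(9.37/10) = 8.650, G_2 = 10^(−7.22/10) = 0.1897
  Stage 3: F_3 = 10^(5.39/10) = 3.459, G_3 = 10^(15.4/10) = 34.67
Friis cascade:
  F = 1.493 + (8.650 − 1)/23.99 + (3.459 − 1)/4.550 = 2.352
NF = 10 log₁₀(2.352) = 3.71 dB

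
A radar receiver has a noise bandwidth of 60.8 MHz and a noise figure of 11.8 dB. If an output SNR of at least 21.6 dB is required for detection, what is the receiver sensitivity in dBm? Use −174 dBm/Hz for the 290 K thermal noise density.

Sensitivity = −174 + 10 log₁₀(B) + NF + SNR_min
= −174 + 77.84 + 11.8 + 21.6
= −62.76 dBm → −62.8 dBm

−62.8 dBm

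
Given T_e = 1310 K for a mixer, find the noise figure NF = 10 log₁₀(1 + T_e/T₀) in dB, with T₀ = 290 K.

F = 1 + T_e/T₀ = 1 + 1310/290 = 5.51724
NF = 10 log₁₀(5.51724) = 7.42 dB

7.42 dB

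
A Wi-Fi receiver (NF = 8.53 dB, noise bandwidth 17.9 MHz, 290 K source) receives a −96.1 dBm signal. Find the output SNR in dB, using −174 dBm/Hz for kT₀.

Noise floor: N = −174 + 10 log₁₀(B) + NF
10 log₁₀(1.79×10⁷) = 72.53 dB
N = −174 + 72.53 + 8.53 = −92.94 dBm
SNR = P_sig − N = −96.1 − (−92.94) = −3.16 dB → −3.2 dB

−3.2 dB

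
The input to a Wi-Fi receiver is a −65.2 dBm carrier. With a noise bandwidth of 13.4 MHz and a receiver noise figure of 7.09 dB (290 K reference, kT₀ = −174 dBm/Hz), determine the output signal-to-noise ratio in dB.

30.4 dB

Noise floor: N = −174 + 10 log₁₀(B) + NF
10 log₁₀(1.34×10⁷) = 71.27 dB
N = −174 + 71.27 + 7.09 = −95.64 dBm
SNR = P_sig − N = −65.2 − (−95.64) = 30.44 dB → 30.4 dB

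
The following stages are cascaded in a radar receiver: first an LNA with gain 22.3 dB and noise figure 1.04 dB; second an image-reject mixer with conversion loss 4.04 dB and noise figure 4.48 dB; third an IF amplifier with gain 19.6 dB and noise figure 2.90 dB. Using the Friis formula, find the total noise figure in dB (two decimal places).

Convert to linear (a loss of L dB is a gain of −L dB): F_i = 10^(NF_i/10), G_i = 10^(G_i,dB/10)
  Stage 1: F_1 = 10^(1.04/10) = 1.271, G_1 = 10^(22.3/10) = 169.8
  Stage 2: F_2 = 10^(4.48/10) = 2.805, G_2 = 10^(−4.04/10) = 0.3945
  Stage 3: F_3 = 10^(2.90/10) = 1.950, G_3 = 10^(19.6/10) = 91.20
Friis cascade:
  F = 1.271 + (2.805 − 1)/169.8 + (1.950 − 1)/66.99 = 1.295
NF = 10 log₁₀(1.295) = 1.12 dB

1.12 dB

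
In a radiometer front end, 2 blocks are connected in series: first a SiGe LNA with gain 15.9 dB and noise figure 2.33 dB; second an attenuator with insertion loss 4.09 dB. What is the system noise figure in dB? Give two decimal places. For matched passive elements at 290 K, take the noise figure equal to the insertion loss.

2.43 dB

Convert to linear (a loss of L dB is a gain of −L dB): F_i = 10^(NF_i/10), G_i = 10^(G_i,dB/10)
  Stage 1: F_1 = 10^(2.33/10) = 1.710, G_1 = 10^(15.9/10) = 38.90
  Stage 2: F_2 = 10^(4.09/10) = 2.564, G_2 = 10^(−4.09/10) = 0.3899
Friis cascade:
  F = 1.710 + (2.564 − 1)/38.90 = 1.750
NF = 10 log₁₀(1.750) = 2.43 dB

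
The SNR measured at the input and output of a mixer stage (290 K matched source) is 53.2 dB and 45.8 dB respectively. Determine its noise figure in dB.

7.4 dB

NF (dB) = SNR_in(dB) − SNR_out(dB) when the source is at T₀
NF = 53.2 − 45.8 = 7.4 dB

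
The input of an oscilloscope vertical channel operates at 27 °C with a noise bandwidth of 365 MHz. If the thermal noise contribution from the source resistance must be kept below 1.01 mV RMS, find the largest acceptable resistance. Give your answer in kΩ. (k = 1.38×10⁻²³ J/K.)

T = 27 °C + 273.15 = 300.15 K
Johnson–Nyquist: V_n = √(4kTRB) ⇒ R = V_n² / (4kTB)
4kTB = 4 × 1.38×10⁻²³ × 300.15 × 3.65×10⁸ = 6.05×10⁻¹²
R = (1.01×10⁻³)² / 6.05×10⁻¹² = 1.69×10⁵ Ω = 169 kΩ

169 kΩ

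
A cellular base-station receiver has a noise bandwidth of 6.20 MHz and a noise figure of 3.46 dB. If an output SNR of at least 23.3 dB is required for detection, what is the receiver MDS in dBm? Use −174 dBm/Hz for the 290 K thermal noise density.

−79.3 dBm

Sensitivity = −174 + 10 log₁₀(B) + NF + SNR_min
= −174 + 67.92 + 3.46 + 23.3
= −79.32 dBm → −79.3 dBm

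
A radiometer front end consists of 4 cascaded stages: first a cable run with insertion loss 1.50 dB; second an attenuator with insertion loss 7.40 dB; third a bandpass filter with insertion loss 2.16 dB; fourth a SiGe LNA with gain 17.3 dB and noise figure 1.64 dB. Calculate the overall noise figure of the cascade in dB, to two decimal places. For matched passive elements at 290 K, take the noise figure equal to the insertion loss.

12.70 dB

Convert to linear (a loss of L dB is a gain of −L dB): F_i = 10^(NF_i/10), G_i = 10^(G_i,dB/10)
  Stage 1: F_1 = 10^(1.50/10) = 1.413, G_1 = 10^(−1.50/10) = 0.7079
  Stage 2: F_2 = 10^(7.40/10) = 5.495, G_2 = 10^(−7.40/10) = 0.1820
  Stage 3: F_3 = 10^(2.16/10) = 1.644, G_3 = 10^(−2.16/10) = 0.6081
  Stage 4: F_4 = 10^(1.64/10) = 1.459, G_4 = 10^(17.3/10) = 53.70
Friis cascade:
  F = 1.413 + (5.495 − 1)/0.7079 + (1.644 − 1)/0.1288 + (1.459 − 1)/0.07834 = 18.62
NF = 10 log₁₀(18.62) = 12.70 dB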